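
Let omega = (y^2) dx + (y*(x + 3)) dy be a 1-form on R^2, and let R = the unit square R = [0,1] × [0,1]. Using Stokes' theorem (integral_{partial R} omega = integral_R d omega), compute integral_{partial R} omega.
integral_(partial R) omega = -1/2

Stokes: integral_partial_R omega = integral_R d omega with d omega = (∂Q/∂x - ∂P/∂y) dx ∧ dy.
  ∂Q/∂x = y
  ∂P/∂y = 2*y
  integrand = ∂Q/∂x - ∂P/∂y = -y.
Integrating over R: integral_0^1 integral_0^1 (-y) dx dy = -1/2.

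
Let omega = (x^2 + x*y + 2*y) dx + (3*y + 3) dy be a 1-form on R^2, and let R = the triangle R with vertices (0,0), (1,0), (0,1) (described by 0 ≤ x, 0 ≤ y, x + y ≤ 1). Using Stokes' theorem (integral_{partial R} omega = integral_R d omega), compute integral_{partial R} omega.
integral_(partial R) omega = -7/6

Stokes: integral_partial_R omega = integral_R d omega with d omega = (∂Q/∂x - ∂P/∂y) dx ∧ dy.
  ∂Q/∂x = 0
  ∂P/∂y = x + 2
  integrand = ∂Q/∂x - ∂P/∂y = -x - 2.
Integrating over R: integral_0^1 integral_0^{1-x} (-x - 2) dy dx = -7/6.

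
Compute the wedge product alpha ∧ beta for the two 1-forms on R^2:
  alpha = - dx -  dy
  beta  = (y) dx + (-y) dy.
alpha ∧ beta = (2*y) dx ∧ dy

Distribute the wedge, using dx_i ∧ dx_j = -dx_j ∧ dx_i and dx_i ∧ dx_i = 0. For each pair (i, j) with i < j, the coefficient of dx_i ∧ dx_j in alpha ∧ beta is (alpha_i * beta_j - alpha_j * beta_i). Collecting: alpha ∧ beta = (2*y) dx ∧ dy.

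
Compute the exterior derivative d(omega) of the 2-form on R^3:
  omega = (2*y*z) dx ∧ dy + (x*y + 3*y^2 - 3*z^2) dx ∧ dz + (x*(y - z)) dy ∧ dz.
d(omega) = (-x - 3*y - z) dx ∧ dy ∧ dz

For a 2-form omega = sum_{i<j} g_{ij} dx_i ∧ dx_j, the exterior derivative is
  d(omega) = sum_{i<j} d(g_{ij}) ∧ dx_i ∧ dx_j = sum_{i<j, k} (∂g_{ij}/∂x_k) dx_k ∧ dx_i ∧ dx_j.
Expand each term, using dx_k ∧ dx_i ∧ dx_j = sgn(permutation) dx_{(a)} ∧ dx_{(b)} ∧ dx_{(c)} with (a < b < c) sorted:
  d(2*y*z) includes (∂/∂z)(2*y*z) dz = (2*y) dz, which multiplied by dx ∧ dy gives (2*y) dx ∧ dy ∧ dz
  d(x*y + 3*y^2 - 3*z^2) includes (∂/∂y)(x*y + 3*y^2 - 3*z^2) dy = (x + 6*y) dy, which multiplied by dx ∧ dz gives (-x - 6*y) dx ∧ dy ∧ dz
  d(x*(y - z)) includes (∂/∂x)(x*(y - z)) dx = (y - z) dx, which multiplied by dy ∧ dz gives (y - z) dx ∧ dy ∧ dz
Collecting like 3-forms: d(omega) = (-x - 3*y - z) dx ∧ dy ∧ dz.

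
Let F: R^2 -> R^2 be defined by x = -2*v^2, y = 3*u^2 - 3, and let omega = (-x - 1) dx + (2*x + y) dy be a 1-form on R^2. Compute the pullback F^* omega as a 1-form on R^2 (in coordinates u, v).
F^* omega = (6*u*(3*u^2 - 4*v^2 - 3)) du + (-8*v^3 + 4*v) dv

Using F^*(f dg) = (f ∘ F) d(g ∘ F), substitute each coordinate x_i by F_i(u, v) in f_i, and replace dx_i by d F_i = (∂F_i/∂u) du + (∂F_i/∂v) dv.
  For the x component: f_1(F) = 2*v^2 - 1; d F_1 = (0) du + (-4*v) dv
  For the y component: f_2(F) = 3*u^2 - 4*v^2 - 3; d F_2 = (6*u) du + (0) dv
Combining and collecting du, dv coefficients:
  coeff of du: 6*u*(3*u^2 - 4*v^2 - 3)
  coeff of dv: -8*v^3 + 4*v
F^* omega = (6*u*(3*u^2 - 4*v^2 - 3)) du + (-8*v^3 + 4*v) dv.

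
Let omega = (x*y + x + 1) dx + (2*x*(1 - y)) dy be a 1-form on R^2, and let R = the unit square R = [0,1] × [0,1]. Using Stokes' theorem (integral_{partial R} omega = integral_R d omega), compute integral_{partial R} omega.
integral_(partial R) omega = 1/2

Stokes: integral_partial_R omega = integral_R d omega with d omega = (∂Q/∂x - ∂P/∂y) dx ∧ dy.
  ∂Q/∂x = 2 - 2*y
  ∂P/∂y = x
  integrand = ∂Q/∂x - ∂P/∂y = -x - 2*y + 2.
Integrating over R: integral_0^1 integral_0^1 (-x - 2*y + 2) dx dy = 1/2.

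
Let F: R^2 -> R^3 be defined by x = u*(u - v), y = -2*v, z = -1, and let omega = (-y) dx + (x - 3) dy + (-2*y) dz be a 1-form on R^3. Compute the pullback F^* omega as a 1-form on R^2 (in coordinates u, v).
F^* omega = (2*v*(2*u - v)) du + (6 - 2*u^2) dv

Using F^*(f dg) = (f ∘ F) d(g ∘ F), substitute each coordinate x_i by F_i(u, v) in f_i, and replace dx_i by d F_i = (∂F_i/∂u) du + (∂F_i/∂v) dv.
  For the x component: f_1(F) = 2*v; d F_1 = (2*u - v) du + (-u) dv
  For the y component: f_2(F) = u^2 - u*v - 3; d F_2 = (0) du + (-2) dv
  For the z component: f_3(F) = 4*v; d F_3 = (0) du + (0) dv
Combining and collecting du, dv coefficients:
  coeff of du: 2*v*(2*u - v)
  coeff of dv: 6 - 2*u^2
F^* omega = (2*v*(2*u - v)) du + (6 - 2*u^2) dv.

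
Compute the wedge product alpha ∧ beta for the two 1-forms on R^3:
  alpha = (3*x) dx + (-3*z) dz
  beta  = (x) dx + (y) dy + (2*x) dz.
alpha ∧ beta = (3*x*y) dx ∧ dy + (3*x*(2*x + z)) dx ∧ dz + (3*y*z) dy ∧ dz

Distribute the wedge, using dx_i ∧ dx_j = -dx_j ∧ dx_i and dx_i ∧ dx_i = 0. For each pair (i, j) with i < j, the coefficient of dx_i ∧ dx_j in alpha ∧ beta is (alpha_i * beta_j - alpha_j * beta_i). Collecting: alpha ∧ beta = (3*x*y) dx ∧ dy + (3*x*(2*x + z)) dx ∧ dz + (3*y*z) dy ∧ dz.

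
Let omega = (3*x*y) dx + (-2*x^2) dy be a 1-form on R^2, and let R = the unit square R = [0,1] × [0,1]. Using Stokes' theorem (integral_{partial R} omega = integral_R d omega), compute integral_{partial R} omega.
integral_(partial R) omega = -7/2

Stokes: integral_partial_R omega = integral_R d omega with d omega = (∂Q/∂x - ∂P/∂y) dx ∧ dy.
  ∂Q/∂x = -4*x
  ∂P/∂y = 3*x
  integrand = ∂Q/∂x - ∂P/∂y = -7*x.
Integrating over R: integral_0^1 integral_0^1 (-7*x) dx dy = -7/2.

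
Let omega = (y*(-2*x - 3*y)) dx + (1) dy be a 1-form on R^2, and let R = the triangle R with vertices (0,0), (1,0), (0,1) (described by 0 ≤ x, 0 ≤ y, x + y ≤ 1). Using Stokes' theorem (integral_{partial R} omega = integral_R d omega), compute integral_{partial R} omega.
integral_(partial R) omega = 4/3

Stokes: integral_partial_R omega = integral_R d omega with d omega = (∂Q/∂x - ∂P/∂y) dx ∧ dy.
  ∂Q/∂x = 0
  ∂P/∂y = -2*x - 6*y
  integrand = ∂Q/∂x - ∂P/∂y = 2*x + 6*y.
Integrating over R: integral_0^1 integral_0^{1-x} (2*x + 6*y) dy dx = 4/3.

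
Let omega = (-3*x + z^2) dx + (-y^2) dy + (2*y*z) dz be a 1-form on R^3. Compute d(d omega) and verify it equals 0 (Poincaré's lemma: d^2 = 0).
d(d omega) = 0

Step 1: d omega = sum_{i<j} (∂f_j/∂x_i - ∂f_i/∂x_j) dx_i ∧ dx_j:
  coeff of dx ∧ dy: 0
  coeff of dx ∧ dz: -2*z
  coeff of dy ∧ dz: 2*z
Step 2: Apply d again to each 2-form coefficient. The only possible 3-form in R^3 is dx ∧ dy ∧ dz, with coefficient
  ∂(coeff of dy∧dz)/∂x - ∂(coeff of dx∧dz)/∂y + ∂(coeff of dx∧dy)/∂z
  = ∂/∂x (2*z) - ∂/∂y (-2*z) + ∂/∂z (0).
Each of these terms simplifies to sums of mixed partials that cancel in pairs. The result is 0 (by equality of mixed partials for smooth functions — Schwarz / Clairaut).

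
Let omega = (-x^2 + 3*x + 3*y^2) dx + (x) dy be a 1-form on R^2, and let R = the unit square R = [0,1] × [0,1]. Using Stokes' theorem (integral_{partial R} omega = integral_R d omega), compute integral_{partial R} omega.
integral_(partial R) omega = -2

Stokes: integral_partial_R omega = integral_R d omega with d omega = (∂Q/∂x - ∂P/∂y) dx ∧ dy.
  ∂Q/∂x = 1
  ∂P/∂y = 6*y
  integrand = ∂Q/∂x - ∂P/∂y = 1 - 6*y.
Integrating over R: integral_0^1 integral_0^1 (1 - 6*y) dx dy = -2.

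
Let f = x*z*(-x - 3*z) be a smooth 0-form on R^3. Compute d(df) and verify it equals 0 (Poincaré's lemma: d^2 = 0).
d(df) = 0

Step 1: df = sum_i (∂f/∂x_i) dx_i = (z*(-2*x - 3*z)) dx + (0) dy + (x*(-x - 6*z)) dz.
Step 2: Apply d again. Using the 1-form formula, the coefficient of dx ∧ dy in d(df) is ∂^2 f/∂x ∂y - ∂^2 f/∂y ∂x = (0) - (0) = 0 (equality of mixed partials for smooth f).
Similarly for dx ∧ dz and dy ∧ dz — all coefficients vanish. So d(df) = 0.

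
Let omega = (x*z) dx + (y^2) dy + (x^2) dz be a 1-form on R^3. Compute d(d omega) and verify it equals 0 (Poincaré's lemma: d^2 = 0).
d(d omega) = 0

Step 1: d omega = sum_{i<j} (∂f_j/∂x_i - ∂f_i/∂x_j) dx_i ∧ dx_j:
  coeff of dx ∧ dy: 0
  coeff of dx ∧ dz: x
  coeff of dy ∧ dz: 0
Step 2: Apply d again to each 2-form coefficient. The only possible 3-form in R^3 is dx ∧ dy ∧ dz, with coefficient
  ∂(coeff of dy∧dz)/∂x - ∂(coeff of dx∧dz)/∂y + ∂(coeff of dx∧dy)/∂z
  = ∂/∂x (0) - ∂/∂y (x) + ∂/∂z (0).
Each of these terms simplifies to sums of mixed partials that cancel in pairs. The result is 0 (by equality of mixed partials for smooth functions — Schwarz / Clairaut).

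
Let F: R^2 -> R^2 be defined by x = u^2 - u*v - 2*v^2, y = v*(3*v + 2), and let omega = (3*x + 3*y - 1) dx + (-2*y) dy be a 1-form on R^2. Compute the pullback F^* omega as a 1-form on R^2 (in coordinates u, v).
F^* omega = (6*u^3 - 9*u^2*v + 9*u*v^2 + 12*u*v - 2*u - 3*v^3 - 6*v^2 + v) du + (-3*u^3 - 9*u^2*v + 9*u*v^2 - 6*u*v + u - 48*v^3 - 60*v^2 - 4*v) dv

Using F^*(f dg) = (f ∘ F) d(g ∘ F), substitute each coordinate x_i by F_i(u, v) in f_i, and replace dx_i by d F_i = (∂F_i/∂u) du + (∂F_i/∂v) dv.
  For the x component: f_1(F) = 3*u^2 - 3*u*v + 3*v^2 + 6*v - 1; d F_1 = (2*u - v) du + (-u - 4*v) dv
  For the y component: f_2(F) = 2*v*(-3*v - 2); d F_2 = (0) du + (6*v + 2) dv
Combining and collecting du, dv coefficients:
  coeff of du: 6*u^3 - 9*u^2*v + 9*u*v^2 + 12*u*v - 2*u - 3*v^3 - 6*v^2 + v
  coeff of dv: -3*u^3 - 9*u^2*v + 9*u*v^2 - 6*u*v + u - 48*v^3 - 60*v^2 - 4*v
F^* omega = (6*u^3 - 9*u^2*v + 9*u*v^2 + 12*u*v - 2*u - 3*v^3 - 6*v^2 + v) du + (-3*u^3 - 9*u^2*v + 9*u*v^2 - 6*u*v + u - 48*v^3 - 60*v^2 - 4*v) dv.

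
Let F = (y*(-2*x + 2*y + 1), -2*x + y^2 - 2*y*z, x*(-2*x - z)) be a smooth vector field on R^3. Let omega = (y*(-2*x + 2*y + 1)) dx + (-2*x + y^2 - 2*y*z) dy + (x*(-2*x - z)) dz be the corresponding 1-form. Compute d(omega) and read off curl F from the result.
d(omega) = (2*y) dy ∧ dz + (4*x + z) dz ∧ dx + (2*x - 4*y - 3) dx ∧ dy; curl F = (2*y, 4*x + z, 2*x - 4*y - 3)

d omega = sum_{i<j} (∂f_j/∂x_i - ∂f_i/∂x_j) dx_i ∧ dx_j. Under the identification (dy ∧ dz, dz ∧ dx, dx ∧ dy) ↔ (e_x, e_y, e_z), the coefficients are exactly the components of curl F. Compute:
  ∂R/∂y - ∂Q/∂z = (0) - (-2*y) = 2*y
  ∂P/∂z - ∂R/∂x = (0) - (-4*x - z) = 4*x + z
  ∂Q/∂x - ∂P/∂y = (-2) - (-2*x + 4*y + 1) = 2*x - 4*y - 3.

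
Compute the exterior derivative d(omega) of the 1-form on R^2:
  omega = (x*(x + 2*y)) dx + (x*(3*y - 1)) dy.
d(omega) = (-2*x + 3*y - 1) dx ∧ dy

For a 1-form omega = sum_i f_i dx_i, the exterior derivative is
  d(omega) = sum_{i < j} (∂f_j/∂x_i - ∂f_i/∂x_j) dx_i ∧ dx_j.
  coefficient of dx ∧ dy: ∂f_2/∂x - ∂f_1/∂y = ∂(x*(3*y - 1))/∂x - ∂(x*(x + 2*y))/∂y = -2*x + 3*y - 1
Assembling: d(omega) = (-2*x + 3*y - 1) dx ∧ dy.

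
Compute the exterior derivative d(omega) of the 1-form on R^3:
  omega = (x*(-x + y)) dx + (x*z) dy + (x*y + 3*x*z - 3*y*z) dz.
d(omega) = (-x + z) dx ∧ dy + (y + 3*z) dx ∧ dz + (-3*z) dy ∧ dz

For a 1-form omega = sum_i f_i dx_i, the exterior derivative is
  d(omega) = sum_{i < j} (∂f_j/∂x_i - ∂f_i/∂x_j) dx_i ∧ dx_j.
  coefficient of dx ∧ dy: ∂f_2/∂x - ∂f_1/∂y = ∂(x*z)/∂x - ∂(x*(-x + y))/∂y = -x + z
  coefficient of dx ∧ dz: ∂f_3/∂x - ∂f_1/∂z = ∂(x*y + 3*x*z - 3*y*z)/∂x - ∂(x*(-x + y))/∂z = y + 3*z
  coefficient of dy ∧ dz: ∂f_3/∂y - ∂f_2/∂z = ∂(x*y + 3*x*z - 3*y*z)/∂y - ∂(x*z)/∂z = -3*z
Assembling: d(omega) = (-x + z) dx ∧ dy + (y + 3*z) dx ∧ dz + (-3*z) dy ∧ dz.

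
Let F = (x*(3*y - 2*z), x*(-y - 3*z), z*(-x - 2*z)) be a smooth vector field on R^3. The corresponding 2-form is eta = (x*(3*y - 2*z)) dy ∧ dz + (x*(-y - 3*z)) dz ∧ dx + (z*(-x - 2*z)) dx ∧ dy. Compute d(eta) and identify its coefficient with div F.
d(eta) = (-2*x + 3*y - 6*z) dx ∧ dy ∧ dz; div F = -2*x + 3*y - 6*z

For a 2-form in R^3 of the form above, applying d gives a 3-form with coefficient ∂P/∂x + ∂Q/∂y + ∂R/∂z:
  ∂P/∂x = 3*y - 2*z
  ∂Q/∂y = -x
  ∂R/∂z = -x - 4*z
Sum = -2*x + 3*y - 6*z, which is exactly div F.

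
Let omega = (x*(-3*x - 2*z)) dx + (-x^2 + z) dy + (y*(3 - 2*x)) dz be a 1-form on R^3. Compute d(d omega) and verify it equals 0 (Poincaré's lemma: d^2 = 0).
d(d omega) = 0

Step 1: d omega = sum_{i<j} (∂f_j/∂x_i - ∂f_i/∂x_j) dx_i ∧ dx_j:
  coeff of dx ∧ dy: -2*x
  coeff of dx ∧ dz: 2*x - 2*y
  coeff of dy ∧ dz: 2 - 2*x
Step 2: Apply d again to each 2-form coefficient. The only possible 3-form in R^3 is dx ∧ dy ∧ dz, with coefficient
  ∂(coeff of dy∧dz)/∂x - ∂(coeff of dx∧dz)/∂y + ∂(coeff of dx∧dy)/∂z
  = ∂/∂x (2 - 2*x) - ∂/∂y (2*x - 2*y) + ∂/∂z (-2*x).
Each of these terms simplifies to sums of mixed partials that cancel in pairs. The result is 0 (by equality of mixed partials for smooth functions — Schwarz / Clairaut).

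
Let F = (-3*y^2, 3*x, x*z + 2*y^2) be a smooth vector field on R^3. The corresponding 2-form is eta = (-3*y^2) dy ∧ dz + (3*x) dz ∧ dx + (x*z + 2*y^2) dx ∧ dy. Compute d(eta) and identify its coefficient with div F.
d(eta) = (x) dx ∧ dy ∧ dz; div F = x

For a 2-form in R^3 of the form above, applying d gives a 3-form with coefficient ∂P/∂x + ∂Q/∂y + ∂R/∂z:
  ∂P/∂x = 0
  ∂Q/∂y = 0
  ∂R/∂z = x
Sum = x, which is exactly div F.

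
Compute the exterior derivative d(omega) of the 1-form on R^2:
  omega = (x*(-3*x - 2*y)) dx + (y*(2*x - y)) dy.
d(omega) = (2*x + 2*y) dx ∧ dy

For a 1-form omega = sum_i f_i dx_i, the exterior derivative is
  d(omega) = sum_{i < j} (∂f_j/∂x_i - ∂f_i/∂x_j) dx_i ∧ dx_j.
  coefficient of dx ∧ dy: ∂f_2/∂x - ∂f_1/∂y = ∂(y*(2*x - y))/∂x - ∂(x*(-3*x - 2*y))/∂y = 2*x + 2*y
Assembling: d(omega) = (2*x + 2*y) dx ∧ dy.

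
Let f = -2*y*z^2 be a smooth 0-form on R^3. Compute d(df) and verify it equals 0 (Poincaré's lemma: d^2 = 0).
d(df) = 0

Step 1: df = sum_i (∂f/∂x_i) dx_i = (0) dx + (-2*z^2) dy + (-4*y*z) dz.
Step 2: Apply d again. Using the 1-form formula, the coefficient of dx ∧ dy in d(df) is ∂^2 f/∂x ∂y - ∂^2 f/∂y ∂x = (0) - (0) = 0 (equality of mixed partials for smooth f).
Similarly for dx ∧ dz and dy ∧ dz — all coefficients vanish. So d(df) = 0.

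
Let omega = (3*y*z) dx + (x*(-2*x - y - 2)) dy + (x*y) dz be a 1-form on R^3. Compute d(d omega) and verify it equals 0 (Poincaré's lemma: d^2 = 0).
d(d omega) = 0

Step 1: d omega = sum_{i<j} (∂f_j/∂x_i - ∂f_i/∂x_j) dx_i ∧ dx_j:
  coeff of dx ∧ dy: -4*x - y - 3*z - 2
  coeff of dx ∧ dz: -2*y
  coeff of dy ∧ dz: x
Step 2: Apply d again to each 2-form coefficient. The only possible 3-form in R^3 is dx ∧ dy ∧ dz, with coefficient
  ∂(coeff of dy∧dz)/∂x - ∂(coeff of dx∧dz)/∂y + ∂(coeff of dx∧dy)/∂z
  = ∂/∂x (x) - ∂/∂y (-2*y) + ∂/∂z (-4*x - y - 3*z - 2).
Each of these terms simplifies to sums of mixed partials that cancel in pairs. The result is 0 (by equality of mixed partials for smooth functions — Schwarz / Clairaut).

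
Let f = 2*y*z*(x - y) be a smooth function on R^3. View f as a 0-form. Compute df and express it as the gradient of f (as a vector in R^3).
df = (2*y*z) dx + (2*z*(x - 2*y)) dy + (2*y*(x - y)) dz; grad f = (2*y*z, 2*z*(x - 2*y), 2*y*(x - y))

For a 0-form f, d f = (∂f/∂x) dx + (∂f/∂y) dy + (∂f/∂z) dz. The components of the vector representation are exactly the entries of grad f in Cartesian coordinates:
  ∂f/∂x = 2*y*z
  ∂f/∂y = 2*z*(x - 2*y)
  ∂f/∂z = 2*y*(x - y).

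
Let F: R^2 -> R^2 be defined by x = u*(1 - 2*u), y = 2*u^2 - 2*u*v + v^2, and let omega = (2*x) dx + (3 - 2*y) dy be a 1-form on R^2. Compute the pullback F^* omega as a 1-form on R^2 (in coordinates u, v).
F^* omega = (24*u^2*v - 12*u^2 - 16*u*v^2 + 14*u + 4*v^3 - 6*v) du + (8*u^3 - 16*u^2*v + 12*u*v^2 - 6*u - 4*v^3 + 6*v) dv

Using F^*(f dg) = (f ∘ F) d(g ∘ F), substitute each coordinate x_i by F_i(u, v) in f_i, and replace dx_i by d F_i = (∂F_i/∂u) du + (∂F_i/∂v) dv.
  For the x component: f_1(F) = 2*u*(1 - 2*u); d F_1 = (1 - 4*u) du + (0) dv
  For the y component: f_2(F) = -4*u^2 + 4*u*v - 2*v^2 + 3; d F_2 = (4*u - 2*v) du + (-2*u + 2*v) dv
Combining and collecting du, dv coefficients:
  coeff of du: 24*u^2*v - 12*u^2 - 16*u*v^2 + 14*u + 4*v^3 - 6*v
  coeff of dv: 8*u^3 - 16*u^2*v + 12*u*v^2 - 6*u - 4*v^3 + 6*v
F^* omega = (24*u^2*v - 12*u^2 - 16*u*v^2 + 14*u + 4*v^3 - 6*v) du + (8*u^3 - 16*u^2*v + 12*u*v^2 - 6*u - 4*v^3 + 6*v) dv.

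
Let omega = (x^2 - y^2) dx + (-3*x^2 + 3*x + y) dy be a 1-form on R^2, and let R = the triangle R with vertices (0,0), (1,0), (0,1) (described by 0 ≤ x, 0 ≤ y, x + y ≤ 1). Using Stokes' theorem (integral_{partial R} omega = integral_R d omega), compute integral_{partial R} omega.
integral_(partial R) omega = 5/6

Stokes: integral_partial_R omega = integral_R d omega with d omega = (∂Q/∂x - ∂P/∂y) dx ∧ dy.
  ∂Q/∂x = 3 - 6*x
  ∂P/∂y = -2*y
  integrand = ∂Q/∂x - ∂P/∂y = -6*x + 2*y + 3.
Integrating over R: integral_0^1 integral_0^{1-x} (-6*x + 2*y + 3) dy dx = 5/6.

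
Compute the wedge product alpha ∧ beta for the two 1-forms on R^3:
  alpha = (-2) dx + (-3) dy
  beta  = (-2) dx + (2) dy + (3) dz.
alpha ∧ beta = (-10) dx ∧ dy + (-6) dx ∧ dz + (-9) dy ∧ dz

Distribute the wedge, using dx_i ∧ dx_j = -dx_j ∧ dx_i and dx_i ∧ dx_i = 0. For each pair (i, j) with i < j, the coefficient of dx_i ∧ dx_j in alpha ∧ beta is (alpha_i * beta_j - alpha_j * beta_i). Collecting: alpha ∧ beta = (-10) dx ∧ dy + (-6) dx ∧ dz + (-9) dy ∧ dz.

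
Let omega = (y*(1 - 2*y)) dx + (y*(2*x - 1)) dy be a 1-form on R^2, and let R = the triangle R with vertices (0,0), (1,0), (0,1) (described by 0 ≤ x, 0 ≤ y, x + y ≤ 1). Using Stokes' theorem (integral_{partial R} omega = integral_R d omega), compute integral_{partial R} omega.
integral_(partial R) omega = 1/2

Stokes: integral_partial_R omega = integral_R d omega with d omega = (∂Q/∂x - ∂P/∂y) dx ∧ dy.
  ∂Q/∂x = 2*y
  ∂P/∂y = 1 - 4*y
  integrand = ∂Q/∂x - ∂P/∂y = 6*y - 1.
Integrating over R: integral_0^1 integral_0^{1-x} (6*y - 1) dy dx = 1/2.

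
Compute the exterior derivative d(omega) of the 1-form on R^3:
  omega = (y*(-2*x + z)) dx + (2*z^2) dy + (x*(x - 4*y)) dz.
d(omega) = (2*x - z) dx ∧ dy + (2*x - 5*y) dx ∧ dz + (-4*x - 4*z) dy ∧ dz

For a 1-form omega = sum_i f_i dx_i, the exterior derivative is
  d(omega) = sum_{i < j} (∂f_j/∂x_i - ∂f_i/∂x_j) dx_i ∧ dx_j.
  coefficient of dx ∧ dy: ∂f_2/∂x - ∂f_1/∂y = ∂(2*z^2)/∂x - ∂(y*(-2*x + z))/∂y = 2*x - z
  coefficient of dx ∧ dz: ∂f_3/∂x - ∂f_1/∂z = ∂(x*(x - 4*y))/∂x - ∂(y*(-2*x + z))/∂z = 2*x - 5*y
  coefficient of dy ∧ dz: ∂f_3/∂y - ∂f_2/∂z = ∂(x*(x - 4*y))/∂y - ∂(2*z^2)/∂z = -4*x - 4*z
Assembling: d(omega) = (2*x - z) dx ∧ dy + (2*x - 5*y) dx ∧ dz + (-4*x - 4*z) dy ∧ dz.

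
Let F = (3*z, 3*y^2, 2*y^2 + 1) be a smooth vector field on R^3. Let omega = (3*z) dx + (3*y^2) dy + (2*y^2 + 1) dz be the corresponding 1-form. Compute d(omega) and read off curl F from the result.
d(omega) = (4*y) dy ∧ dz + (3) dz ∧ dx + (0) dx ∧ dy; curl F = (4*y, 3, 0)

d omega = sum_{i<j} (∂f_j/∂x_i - ∂f_i/∂x_j) dx_i ∧ dx_j. Under the identification (dy ∧ dz, dz ∧ dx, dx ∧ dy) ↔ (e_x, e_y, e_z), the coefficients are exactly the components of curl F. Compute:
  ∂R/∂y - ∂Q/∂z = (4*y) - (0) = 4*y
  ∂P/∂z - ∂R/∂x = (3) - (0) = 3
  ∂Q/∂x - ∂P/∂y = (0) - (0) = 0.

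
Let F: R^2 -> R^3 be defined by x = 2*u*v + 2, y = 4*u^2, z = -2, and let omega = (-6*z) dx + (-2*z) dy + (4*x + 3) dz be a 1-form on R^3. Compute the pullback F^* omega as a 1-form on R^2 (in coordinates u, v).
F^* omega = (32*u + 24*v) du + (24*u) dv

Using F^*(f dg) = (f ∘ F) d(g ∘ F), substitute each coordinate x_i by F_i(u, v) in f_i, and replace dx_i by d F_i = (∂F_i/∂u) du + (∂F_i/∂v) dv.
  For the x component: f_1(F) = 12; d F_1 = (2*v) du + (2*u) dv
  For the y component: f_2(F) = 4; d F_2 = (8*u) du + (0) dv
  For the z component: f_3(F) = 8*u*v + 11; d F_3 = (0) du + (0) dv
Combining and collecting du, dv coefficients:
  coeff of du: 32*u + 24*v
  coeff of dv: 24*u
F^* omega = (32*u + 24*v) du + (24*u) dv.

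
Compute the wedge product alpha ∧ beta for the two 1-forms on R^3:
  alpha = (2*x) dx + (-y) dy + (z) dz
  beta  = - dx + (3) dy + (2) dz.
alpha ∧ beta = (6*x - y) dx ∧ dy + (4*x + z) dx ∧ dz + (-2*y - 3*z) dy ∧ dz

Distribute the wedge, using dx_i ∧ dx_j = -dx_j ∧ dx_i and dx_i ∧ dx_i = 0. For each pair (i, j) with i < j, the coefficient of dx_i ∧ dx_j in alpha ∧ beta is (alpha_i * beta_j - alpha_j * beta_i). Collecting: alpha ∧ beta = (6*x - y) dx ∧ dy + (4*x + z) dx ∧ dz + (-2*y - 3*z) dy ∧ dz.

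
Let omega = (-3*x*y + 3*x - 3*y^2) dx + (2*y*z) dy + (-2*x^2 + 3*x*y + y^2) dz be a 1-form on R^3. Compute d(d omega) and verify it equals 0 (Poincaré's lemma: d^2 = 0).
d(d omega) = 0

Step 1: d omega = sum_{i<j} (∂f_j/∂x_i - ∂f_i/∂x_j) dx_i ∧ dx_j:
  coeff of dx ∧ dy: 3*x + 6*y
  coeff of dx ∧ dz: -4*x + 3*y
  coeff of dy ∧ dz: 3*x
Step 2: Apply d again to each 2-form coefficient. The only possible 3-form in R^3 is dx ∧ dy ∧ dz, with coefficient
  ∂(coeff of dy∧dz)/∂x - ∂(coeff of dx∧dz)/∂y + ∂(coeff of dx∧dy)/∂z
  = ∂/∂x (3*x) - ∂/∂y (-4*x + 3*y) + ∂/∂z (3*x + 6*y).
Each of these terms simplifies to sums of mixed partials that cancel in pairs. The result is 0 (by equality of mixed partials for smooth functions — Schwarz / Clairaut).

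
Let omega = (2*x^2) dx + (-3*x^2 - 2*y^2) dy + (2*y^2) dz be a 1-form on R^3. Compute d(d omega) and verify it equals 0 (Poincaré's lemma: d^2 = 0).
d(d omega) = 0

Step 1: d omega = sum_{i<j} (∂f_j/∂x_i - ∂f_i/∂x_j) dx_i ∧ dx_j:
  coeff of dx ∧ dy: -6*x
  coeff of dx ∧ dz: 0
  coeff of dy ∧ dz: 4*y
Step 2: Apply d again to each 2-form coefficient. The only possible 3-form in R^3 is dx ∧ dy ∧ dz, with coefficient
  ∂(coeff of dy∧dz)/∂x - ∂(coeff of dx∧dz)/∂y + ∂(coeff of dx∧dy)/∂z
  = ∂/∂x (4*y) - ∂/∂y (0) + ∂/∂z (-6*x).
Each of these terms simplifies to sums of mixed partials that cancel in pairs. The result is 0 (by equality of mixed partials for smooth functions — Schwarz / Clairaut).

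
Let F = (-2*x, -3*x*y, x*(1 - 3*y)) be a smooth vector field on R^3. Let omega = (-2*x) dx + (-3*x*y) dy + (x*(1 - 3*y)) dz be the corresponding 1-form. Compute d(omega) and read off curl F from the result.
d(omega) = (-3*x) dy ∧ dz + (3*y - 1) dz ∧ dx + (-3*y) dx ∧ dy; curl F = (-3*x, 3*y - 1, -3*y)

d omega = sum_{i<j} (∂f_j/∂x_i - ∂f_i/∂x_j) dx_i ∧ dx_j. Under the identification (dy ∧ dz, dz ∧ dx, dx ∧ dy) ↔ (e_x, e_y, e_z), the coefficients are exactly the components of curl F. Compute:
  ∂R/∂y - ∂Q/∂z = (-3*x) - (0) = -3*x
  ∂P/∂z - ∂R/∂x = (0) - (1 - 3*y) = 3*y - 1
  ∂Q/∂x - ∂P/∂y = (-3*y) - (0) = -3*y.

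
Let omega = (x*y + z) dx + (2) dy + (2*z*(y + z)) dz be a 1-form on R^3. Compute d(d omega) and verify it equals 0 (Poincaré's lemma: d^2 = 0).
d(d omega) = 0

Step 1: d omega = sum_{i<j} (∂f_j/∂x_i - ∂f_i/∂x_j) dx_i ∧ dx_j:
  coeff of dx ∧ dy: -x
  coeff of dx ∧ dz: -1
  coeff of dy ∧ dz: 2*z
Step 2: Apply d again to each 2-form coefficient. The only possible 3-form in R^3 is dx ∧ dy ∧ dz, with coefficient
  ∂(coeff of dy∧dz)/∂x - ∂(coeff of dx∧dz)/∂y + ∂(coeff of dx∧dy)/∂z
  = ∂/∂x (2*z) - ∂/∂y (-1) + ∂/∂z (-x).
Each of these terms simplifies to sums of mixed partials that cancel in pairs. The result is 0 (by equality of mixed partials for smooth functions — Schwarz / Clairaut).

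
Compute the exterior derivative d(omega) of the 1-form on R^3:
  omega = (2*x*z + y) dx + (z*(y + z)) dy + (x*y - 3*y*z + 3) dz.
d(omega) = (-1) dx ∧ dy + (-2*x + y) dx ∧ dz + (x - y - 5*z) dy ∧ dz

For a 1-form omega = sum_i f_i dx_i, the exterior derivative is
  d(omega) = sum_{i < j} (∂f_j/∂x_i - ∂f_i/∂x_j) dx_i ∧ dx_j.
  coefficient of dx ∧ dy: ∂f_2/∂x - ∂f_1/∂y = ∂(z*(y + z))/∂x - ∂(2*x*z + y)/∂y = -1
  coefficient of dx ∧ dz: ∂f_3/∂x - ∂f_1/∂z = ∂(x*y - 3*y*z + 3)/∂x - ∂(2*x*z + y)/∂z = -2*x + y
  coefficient of dy ∧ dz: ∂f_3/∂y - ∂f_2/∂z = ∂(x*y - 3*y*z + 3)/∂y - ∂(z*(y + z))/∂z = x - y - 5*z
Assembling: d(omega) = (-1) dx ∧ dy + (-2*x + y) dx ∧ dz + (x - y - 5*z) dy ∧ dz.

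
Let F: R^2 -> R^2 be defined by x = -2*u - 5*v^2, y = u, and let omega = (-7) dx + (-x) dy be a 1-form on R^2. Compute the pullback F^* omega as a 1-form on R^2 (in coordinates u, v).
F^* omega = (2*u + 5*v^2 + 14) du + (70*v) dv

Using F^*(f dg) = (f ∘ F) d(g ∘ F), substitute each coordinate x_i by F_i(u, v) in f_i, and replace dx_i by d F_i = (∂F_i/∂u) du + (∂F_i/∂v) dv.
  For the x component: f_1(F) = -7; d F_1 = (-2) du + (-10*v) dv
  For the y component: f_2(F) = 2*u + 5*v^2; d F_2 = (1) du + (0) dv
Combining and collecting du, dv coefficients:
  coeff of du: 2*u + 5*v^2 + 14
  coeff of dv: 70*v
F^* omega = (2*u + 5*v^2 + 14) du + (70*v) dv.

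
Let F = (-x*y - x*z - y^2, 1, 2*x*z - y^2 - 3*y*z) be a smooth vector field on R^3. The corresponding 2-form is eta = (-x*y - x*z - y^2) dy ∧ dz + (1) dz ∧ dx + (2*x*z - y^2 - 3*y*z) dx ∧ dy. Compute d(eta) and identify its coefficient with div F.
d(eta) = (2*x - 4*y - z) dx ∧ dy ∧ dz; div F = 2*x - 4*y - z

For a 2-form in R^3 of the form above, applying d gives a 3-form with coefficient ∂P/∂x + ∂Q/∂y + ∂R/∂z:
  ∂P/∂x = -y - z
  ∂Q/∂y = 0
  ∂R/∂z = 2*x - 3*y
Sum = 2*x - 4*y - z, which is exactly div F.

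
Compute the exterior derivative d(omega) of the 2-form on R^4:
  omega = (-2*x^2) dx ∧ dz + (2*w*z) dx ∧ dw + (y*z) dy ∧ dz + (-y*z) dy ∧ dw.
d(omega) = (-2*w) dx ∧ dz ∧ dw + (y) dy ∧ dz ∧ dw

For a 2-form omega = sum_{i<j} g_{ij} dx_i ∧ dx_j, the exterior derivative is
  d(omega) = sum_{i<j} d(g_{ij}) ∧ dx_i ∧ dx_j = sum_{i<j, k} (∂g_{ij}/∂x_k) dx_k ∧ dx_i ∧ dx_j.
Expand each term, using dx_k ∧ dx_i ∧ dx_j = sgn(permutation) dx_{(a)} ∧ dx_{(b)} ∧ dx_{(c)} with (a < b < c) sorted:
  d(2*w*z) includes (∂/∂z)(2*w*z) dz = (2*w) dz, which multiplied by dx ∧ dw gives (-2*w) dx ∧ dz ∧ dw
  d(-y*z) includes (∂/∂z)(-y*z) dz = (-y) dz, which multiplied by dy ∧ dw gives (y) dy ∧ dz ∧ dw
Collecting like 3-forms: d(omega) = (-2*w) dx ∧ dz ∧ dw + (y) dy ∧ dz ∧ dw.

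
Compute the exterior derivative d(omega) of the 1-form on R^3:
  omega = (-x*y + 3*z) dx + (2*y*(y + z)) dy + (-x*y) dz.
d(omega) = (x) dx ∧ dy + (-y - 3) dx ∧ dz + (-x - 2*y) dy ∧ dz

For a 1-form omega = sum_i f_i dx_i, the exterior derivative is
  d(omega) = sum_{i < j} (∂f_j/∂x_i - ∂f_i/∂x_j) dx_i ∧ dx_j.
  coefficient of dx ∧ dy: ∂f_2/∂x - ∂f_1/∂y = ∂(2*y*(y + z))/∂x - ∂(-x*y + 3*z)/∂y = x
  coefficient of dx ∧ dz: ∂f_3/∂x - ∂f_1/∂z = ∂(-x*y)/∂x - ∂(-x*y + 3*z)/∂z = -y - 3
  coefficient of dy ∧ dz: ∂f_3/∂y - ∂f_2/∂z = ∂(-x*y)/∂y - ∂(2*y*(y + z))/∂z = -x - 2*y
Assembling: d(omega) = (x) dx ∧ dy + (-y - 3) dx ∧ dz + (-x - 2*y) dy ∧ dz.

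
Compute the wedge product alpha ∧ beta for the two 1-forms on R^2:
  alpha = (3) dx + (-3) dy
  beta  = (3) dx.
alpha ∧ beta = (9) dx ∧ dy

Distribute the wedge, using dx_i ∧ dx_j = -dx_j ∧ dx_i and dx_i ∧ dx_i = 0. For each pair (i, j) with i < j, the coefficient of dx_i ∧ dx_j in alpha ∧ beta is (alpha_i * beta_j - alpha_j * beta_i). Collecting: alpha ∧ beta = (9) dx ∧ dy.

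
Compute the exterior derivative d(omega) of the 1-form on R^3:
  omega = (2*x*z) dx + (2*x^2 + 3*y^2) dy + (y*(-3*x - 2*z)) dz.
d(omega) = (4*x) dx ∧ dy + (-2*x - 3*y) dx ∧ dz + (-3*x - 2*z) dy ∧ dz

For a 1-form omega = sum_i f_i dx_i, the exterior derivative is
  d(omega) = sum_{i < j} (∂f_j/∂x_i - ∂f_i/∂x_j) dx_i ∧ dx_j.
  coefficient of dx ∧ dy: ∂f_2/∂x - ∂f_1/∂y = ∂(2*x^2 + 3*y^2)/∂x - ∂(2*x*z)/∂y = 4*x
  coefficient of dx ∧ dz: ∂f_3/∂x - ∂f_1/∂z = ∂(y*(-3*x - 2*z))/∂x - ∂(2*x*z)/∂z = -2*x - 3*y
  coefficient of dy ∧ dz: ∂f_3/∂y - ∂f_2/∂z = ∂(y*(-3*x - 2*z))/∂y - ∂(2*x^2 + 3*y^2)/∂z = -3*x - 2*z
Assembling: d(omega) = (4*x) dx ∧ dy + (-2*x - 3*y) dx ∧ dz + (-3*x - 2*z) dy ∧ dz.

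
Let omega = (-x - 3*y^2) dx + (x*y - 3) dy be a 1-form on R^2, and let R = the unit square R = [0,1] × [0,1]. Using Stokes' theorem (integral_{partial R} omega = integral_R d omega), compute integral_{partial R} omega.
integral_(partial R) omega = 7/2

Stokes: integral_partial_R omega = integral_R d omega with d omega = (∂Q/∂x - ∂P/∂y) dx ∧ dy.
  ∂Q/∂x = y
  ∂P/∂y = -6*y
  integrand = ∂Q/∂x - ∂P/∂y = 7*y.
Integrating over R: integral_0^1 integral_0^1 (7*y) dx dy = 7/2.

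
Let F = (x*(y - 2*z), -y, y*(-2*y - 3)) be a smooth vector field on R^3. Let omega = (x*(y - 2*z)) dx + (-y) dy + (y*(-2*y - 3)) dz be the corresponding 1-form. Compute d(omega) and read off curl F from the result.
d(omega) = (-4*y - 3) dy ∧ dz + (-2*x) dz ∧ dx + (-x) dx ∧ dy; curl F = (-4*y - 3, -2*x, -x)

d omega = sum_{i<j} (∂f_j/∂x_i - ∂f_i/∂x_j) dx_i ∧ dx_j. Under the identification (dy ∧ dz, dz ∧ dx, dx ∧ dy) ↔ (e_x, e_y, e_z), the coefficients are exactly the components of curl F. Compute:
  ∂R/∂y - ∂Q/∂z = (-4*y - 3) - (0) = -4*y - 3
  ∂P/∂z - ∂R/∂x = (-2*x) - (0) = -2*x
  ∂Q/∂x - ∂P/∂y = (0) - (x) = -x.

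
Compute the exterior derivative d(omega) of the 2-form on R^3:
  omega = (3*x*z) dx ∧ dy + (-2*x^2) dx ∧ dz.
d(omega) = (3*x) dx ∧ dy ∧ dz

For a 2-form omega = sum_{i<j} g_{ij} dx_i ∧ dx_j, the exterior derivative is
  d(omega) = sum_{i<j} d(g_{ij}) ∧ dx_i ∧ dx_j = sum_{i<j, k} (∂g_{ij}/∂x_k) dx_k ∧ dx_i ∧ dx_j.
Expand each term, using dx_k ∧ dx_i ∧ dx_j = sgn(permutation) dx_{(a)} ∧ dx_{(b)} ∧ dx_{(c)} with (a < b < c) sorted:
  d(3*x*z) includes (∂/∂z)(3*x*z) dz = (3*x) dz, which multiplied by dx ∧ dy gives (3*x) dx ∧ dy ∧ dz
Collecting like 3-forms: d(omega) = (3*x) dx ∧ dy ∧ dz.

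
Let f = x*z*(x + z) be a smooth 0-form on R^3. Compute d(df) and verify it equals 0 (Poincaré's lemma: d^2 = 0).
d(df) = 0

Step 1: df = sum_i (∂f/∂x_i) dx_i = (z*(2*x + z)) dx + (0) dy + (x*(x + 2*z)) dz.
Step 2: Apply d again. Using the 1-form formula, the coefficient of dx ∧ dy in d(df) is ∂^2 f/∂x ∂y - ∂^2 f/∂y ∂x = (0) - (0) = 0 (equality of mixed partials for smooth f).
Similarly for dx ∧ dz and dy ∧ dz — all coefficients vanish. So d(df) = 0.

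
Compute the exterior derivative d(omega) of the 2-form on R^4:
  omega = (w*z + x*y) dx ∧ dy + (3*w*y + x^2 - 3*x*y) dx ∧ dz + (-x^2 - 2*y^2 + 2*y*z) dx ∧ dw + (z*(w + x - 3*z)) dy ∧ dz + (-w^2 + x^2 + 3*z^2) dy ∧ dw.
d(omega) = (-2*w + 3*x + z) dx ∧ dy ∧ dz + (2*x + 4*y - z) dx ∧ dy ∧ dw + (y) dx ∧ dz ∧ dw + (-5*z) dy ∧ dz ∧ dw

For a 2-form omega = sum_{i<j} g_{ij} dx_i ∧ dx_j, the exterior derivative is
  d(omega) = sum_{i<j} d(g_{ij}) ∧ dx_i ∧ dx_j = sum_{i<j, k} (∂g_{ij}/∂x_k) dx_k ∧ dx_i ∧ dx_j.
Expand each term, using dx_k ∧ dx_i ∧ dx_j = sgn(permutation) dx_{(a)} ∧ dx_{(b)} ∧ dx_{(c)} with (a < b < c) sorted:
  d(w*z + x*y) includes (∂/∂z)(w*z + x*y) dz = (w) dz, which multiplied by dx ∧ dy gives (w) dx ∧ dy ∧ dz
  d(w*z + x*y) includes (∂/∂w)(w*z + x*y) dw = (z) dw, which multiplied by dx ∧ dy gives (z) dx ∧ dy ∧ dw
  d(3*w*y + x^2 - 3*x*y) includes (∂/∂y)(3*w*y + x^2 - 3*x*y) dy = (3*w - 3*x) dy, which multiplied by dx ∧ dz gives (-3*w + 3*x) dx ∧ dy ∧ dz
  d(3*w*y + x^2 - 3*x*y) includes (∂/∂w)(3*w*y + x^2 - 3*x*y) dw = (3*y) dw, which multiplied by dx ∧ dz gives (3*y) dx ∧ dz ∧ dw
  d(-x^2 - 2*y^2 + 2*y*z) includes (∂/∂y)(-x^2 - 2*y^2 + 2*y*z) dy = (-4*y + 2*z) dy, which multiplied by dx ∧ dw gives (4*y - 2*z) dx ∧ dy ∧ dw
  d(-x^2 - 2*y^2 + 2*y*z) includes (∂/∂z)(-x^2 - 2*y^2 + 2*y*z) dz = (2*y) dz, which multiplied by dx ∧ dw gives (-2*y) dx ∧ dz ∧ dw
  d(z*(w + x - 3*z)) includes (∂/∂x)(z*(w + x - 3*z)) dx = (z) dx, which multiplied by dy ∧ dz gives (z) dx ∧ dy ∧ dz
  d(z*(w + x - 3*z)) includes (∂/∂w)(z*(w + x - 3*z)) dw = (z) dw, which multiplied by dy ∧ dz gives (z) dy ∧ dz ∧ dw
  d(-w^2 + x^2 + 3*z^2) includes (∂/∂x)(-w^2 + x^2 + 3*z^2) dx = (2*x) dx, which multiplied by dy ∧ dw gives (2*x) dx ∧ dy ∧ dw
  d(-w^2 + x^2 + 3*z^2) includes (∂/∂z)(-w^2 + x^2 + 3*z^2) dz = (6*z) dz, which multiplied by dy ∧ dw gives (-6*z) dy ∧ dz ∧ dw
Collecting like 3-forms: d(omega) = (-2*w + 3*x + z) dx ∧ dy ∧ dz + (2*x + 4*y - z) dx ∧ dy ∧ dw + (y) dx ∧ dz ∧ dw + (-5*z) dy ∧ dz ∧ dw.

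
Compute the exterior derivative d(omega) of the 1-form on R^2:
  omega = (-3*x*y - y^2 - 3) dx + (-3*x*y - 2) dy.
d(omega) = (3*x - y) dx ∧ dy

For a 1-form omega = sum_i f_i dx_i, the exterior derivative is
  d(omega) = sum_{i < j} (∂f_j/∂x_i - ∂f_i/∂x_j) dx_i ∧ dx_j.
  coefficient of dx ∧ dy: ∂f_2/∂x - ∂f_1/∂y = ∂(-3*x*y - 2)/∂x - ∂(-3*x*y - y^2 - 3)/∂y = 3*x - y
Assembling: d(omega) = (3*x - y) dx ∧ dy.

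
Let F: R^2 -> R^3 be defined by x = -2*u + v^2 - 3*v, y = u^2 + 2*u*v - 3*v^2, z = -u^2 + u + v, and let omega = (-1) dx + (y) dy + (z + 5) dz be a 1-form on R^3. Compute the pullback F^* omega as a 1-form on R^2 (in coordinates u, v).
F^* omega = (4*u^3 + 6*u^2*v - 3*u^2 - 2*u*v^2 - 2*u*v - 9*u - 6*v^3 + v + 7) du + (2*u^3 - 2*u^2*v - u^2 - 18*u*v^2 + u + 18*v^3 - v + 8) dv

Using F^*(f dg) = (f ∘ F) d(g ∘ F), substitute each coordinate x_i by F_i(u, v) in f_i, and replace dx_i by d F_i = (∂F_i/∂u) du + (∂F_i/∂v) dv.
  For the x component: f_1(F) = -1; d F_1 = (-2) du + (2*v - 3) dv
  For the y component: f_2(F) = u^2 + 2*u*v - 3*v^2; d F_2 = (2*u + 2*v) du + (2*u - 6*v) dv
  For the z component: f_3(F) = -u^2 + u + v + 5; d F_3 = (1 - 2*u) du + (1) dv
Combining and collecting du, dv coefficients:
  coeff of du: 4*u^3 + 6*u^2*v - 3*u^2 - 2*u*v^2 - 2*u*v - 9*u - 6*v^3 + v + 7
  coeff of dv: 2*u^3 - 2*u^2*v - u^2 - 18*u*v^2 + u + 18*v^3 - v + 8
F^* omega = (4*u^3 + 6*u^2*v - 3*u^2 - 2*u*v^2 - 2*u*v - 9*u - 6*v^3 + v + 7) du + (2*u^3 - 2*u^2*v - u^2 - 18*u*v^2 + u + 18*v^3 - v + 8) dv.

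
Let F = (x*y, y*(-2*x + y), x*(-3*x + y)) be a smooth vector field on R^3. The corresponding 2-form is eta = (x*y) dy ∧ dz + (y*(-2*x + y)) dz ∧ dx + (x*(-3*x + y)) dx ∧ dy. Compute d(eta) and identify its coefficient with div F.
d(eta) = (-2*x + 3*y) dx ∧ dy ∧ dz; div F = -2*x + 3*y

For a 2-form in R^3 of the form above, applying d gives a 3-form with coefficient ∂P/∂x + ∂Q/∂y + ∂R/∂z:
  ∂P/∂x = y
  ∂Q/∂y = -2*x + 2*y
  ∂R/∂z = 0
Sum = -2*x + 3*y, which is exactly div F.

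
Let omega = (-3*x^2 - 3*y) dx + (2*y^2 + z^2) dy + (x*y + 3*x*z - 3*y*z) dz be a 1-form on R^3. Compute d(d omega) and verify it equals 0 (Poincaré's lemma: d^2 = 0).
d(d omega) = 0

Step 1: d omega = sum_{i<j} (∂f_j/∂x_i - ∂f_i/∂x_j) dx_i ∧ dx_j:
  coeff of dx ∧ dy: 3
  coeff of dx ∧ dz: y + 3*z
  coeff of dy ∧ dz: x - 5*z
Step 2: Apply d again to each 2-form coefficient. The only possible 3-form in R^3 is dx ∧ dy ∧ dz, with coefficient
  ∂(coeff of dy∧dz)/∂x - ∂(coeff of dx∧dz)/∂y + ∂(coeff of dx∧dy)/∂z
  = ∂/∂x (x - 5*z) - ∂/∂y (y + 3*z) + ∂/∂z (3).
Each of these terms simplifies to sums of mixed partials that cancel in pairs. The result is 0 (by equality of mixed partials for smooth functions — Schwarz / Clairaut).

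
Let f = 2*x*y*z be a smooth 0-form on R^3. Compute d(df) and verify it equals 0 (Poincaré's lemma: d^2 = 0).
d(df) = 0

Step 1: df = sum_i (∂f/∂x_i) dx_i = (2*y*z) dx + (2*x*z) dy + (2*x*y) dz.
Step 2: Apply d again. Using the 1-form formula, the coefficient of dx ∧ dy in d(df) is ∂^2 f/∂x ∂y - ∂^2 f/∂y ∂x = (2*z) - (2*z) = 0 (equality of mixed partials for smooth f).
Similarly for dx ∧ dz and dy ∧ dz — all coefficients vanish. So d(df) = 0.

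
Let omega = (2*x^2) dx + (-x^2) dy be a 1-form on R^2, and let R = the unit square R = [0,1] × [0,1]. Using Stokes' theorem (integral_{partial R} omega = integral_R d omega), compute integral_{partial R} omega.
integral_(partial R) omega = -1

Stokes: integral_partial_R omega = integral_R d omega with d omega = (∂Q/∂x - ∂P/∂y) dx ∧ dy.
  ∂Q/∂x = -2*x
  ∂P/∂y = 0
  integrand = ∂Q/∂x - ∂P/∂y = -2*x.
Integrating over R: integral_0^1 integral_0^1 (-2*x) dx dy = -1.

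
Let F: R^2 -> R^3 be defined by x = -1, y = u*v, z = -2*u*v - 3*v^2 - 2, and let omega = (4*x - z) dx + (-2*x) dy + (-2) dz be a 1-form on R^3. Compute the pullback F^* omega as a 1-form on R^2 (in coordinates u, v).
F^* omega = (6*v) du + (6*u + 12*v) dv

Using F^*(f dg) = (f ∘ F) d(g ∘ F), substitute each coordinate x_i by F_i(u, v) in f_i, and replace dx_i by d F_i = (∂F_i/∂u) du + (∂F_i/∂v) dv.
  For the x component: f_1(F) = 2*u*v + 3*v^2 - 2; d F_1 = (0) du + (0) dv
  For the y component: f_2(F) = 2; d F_2 = (v) du + (u) dv
  For the z component: f_3(F) = -2; d F_3 = (-2*v) du + (-2*u - 6*v) dv
Combining and collecting du, dv coefficients:
  coeff of du: 6*v
  coeff of dv: 6*u + 12*v
F^* omega = (6*v) du + (6*u + 12*v) dv.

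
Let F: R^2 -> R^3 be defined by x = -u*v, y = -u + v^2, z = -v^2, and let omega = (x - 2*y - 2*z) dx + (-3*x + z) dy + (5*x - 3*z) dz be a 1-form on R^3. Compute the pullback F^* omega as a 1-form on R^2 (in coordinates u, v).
F^* omega = (v*(u*v - 5*u + v)) du + (u^2*v - 2*u^2 + 16*u*v^2 - 8*v^3) dv

Using F^*(f dg) = (f ∘ F) d(g ∘ F), substitute each coordinate x_i by F_i(u, v) in f_i, and replace dx_i by d F_i = (∂F_i/∂u) du + (∂F_i/∂v) dv.
  For the x component: f_1(F) = u*(2 - v); d F_1 = (-v) du + (-u) dv
  For the y component: f_2(F) = v*(3*u - v); d F_2 = (-1) du + (2*v) dv
  For the z component: f_3(F) = v*(-5*u + 3*v); d F_3 = (0) du + (-2*v) dv
Combining and collecting du, dv coefficients:
  coeff of du: v*(u*v - 5*u + v)
  coeff of dv: u^2*v - 2*u^2 + 16*u*v^2 - 8*v^3
F^* omega = (v*(u*v - 5*u + v)) du + (u^2*v - 2*u^2 + 16*u*v^2 - 8*v^3) dv.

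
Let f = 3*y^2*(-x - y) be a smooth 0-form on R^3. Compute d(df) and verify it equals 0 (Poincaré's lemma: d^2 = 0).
d(df) = 0

Step 1: df = sum_i (∂f/∂x_i) dx_i = (-3*y^2) dx + (3*y*(-2*x - 3*y)) dy + (0) dz.
Step 2: Apply d again. Using the 1-form formula, the coefficient of dx ∧ dy in d(df) is ∂^2 f/∂x ∂y - ∂^2 f/∂y ∂x = (-6*y) - (-6*y) = 0 (equality of mixed partials for smooth f).
Similarly for dx ∧ dz and dy ∧ dz — all coefficients vanish. So d(df) = 0.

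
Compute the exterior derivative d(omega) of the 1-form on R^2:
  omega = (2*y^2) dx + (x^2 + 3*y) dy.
d(omega) = (2*x - 4*y) dx ∧ dy

For a 1-form omega = sum_i f_i dx_i, the exterior derivative is
  d(omega) = sum_{i < j} (∂f_j/∂x_i - ∂f_i/∂x_j) dx_i ∧ dx_j.
  coefficient of dx ∧ dy: ∂f_2/∂x - ∂f_1/∂y = ∂(x^2 + 3*y)/∂x - ∂(2*y^2)/∂y = 2*x - 4*y
Assembling: d(omega) = (2*x - 4*y) dx ∧ dy.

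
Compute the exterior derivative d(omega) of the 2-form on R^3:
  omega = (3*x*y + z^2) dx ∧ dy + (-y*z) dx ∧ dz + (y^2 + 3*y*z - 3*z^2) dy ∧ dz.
d(omega) = (3*z) dx ∧ dy ∧ dz

For a 2-form omega = sum_{i<j} g_{ij} dx_i ∧ dx_j, the exterior derivative is
  d(omega) = sum_{i<j} d(g_{ij}) ∧ dx_i ∧ dx_j = sum_{i<j, k} (∂g_{ij}/∂x_k) dx_k ∧ dx_i ∧ dx_j.
Expand each term, using dx_k ∧ dx_i ∧ dx_j = sgn(permutation) dx_{(a)} ∧ dx_{(b)} ∧ dx_{(c)} with (a < b < c) sorted:
  d(3*x*y + z^2) includes (∂/∂z)(3*x*y + z^2) dz = (2*z) dz, which multiplied by dx ∧ dy gives (2*z) dx ∧ dy ∧ dz
  d(-y*z) includes (∂/∂y)(-y*z) dy = (-z) dy, which multiplied by dx ∧ dz gives (z) dx ∧ dy ∧ dz
Collecting like 3-forms: d(omega) = (3*z) dx ∧ dy ∧ dz.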